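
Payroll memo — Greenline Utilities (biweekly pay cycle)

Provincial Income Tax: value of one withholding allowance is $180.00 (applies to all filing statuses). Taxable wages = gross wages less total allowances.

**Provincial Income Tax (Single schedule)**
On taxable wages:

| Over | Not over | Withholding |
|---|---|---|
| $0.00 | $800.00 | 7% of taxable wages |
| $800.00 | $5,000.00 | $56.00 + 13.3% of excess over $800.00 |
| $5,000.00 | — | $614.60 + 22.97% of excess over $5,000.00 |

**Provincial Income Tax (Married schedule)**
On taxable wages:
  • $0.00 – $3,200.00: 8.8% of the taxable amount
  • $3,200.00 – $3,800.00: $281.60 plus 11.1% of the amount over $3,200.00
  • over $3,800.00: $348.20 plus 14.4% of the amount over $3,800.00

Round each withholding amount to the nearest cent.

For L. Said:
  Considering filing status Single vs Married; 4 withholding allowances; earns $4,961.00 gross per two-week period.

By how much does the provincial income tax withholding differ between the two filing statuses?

$101.95

Provincial Income Tax (Single): taxable = $4,961.00 − 4×$180.00 = $4,241.00
  $56.00 + 13.3% × ($4,241.00 − $800.00) = $56.00 + 13.3% × $3,441.00 = $513.65
Provincial Income Tax (Married): taxable = $4,961.00 − 4×$180.00 = $4,241.00
  $348.20 + 14.4% × ($4,241.00 − $3,800.00) = $348.20 + 14.4% × $441.00 = $411.70
Difference: |$513.65 − $411.70| = $101.95 (higher under Single)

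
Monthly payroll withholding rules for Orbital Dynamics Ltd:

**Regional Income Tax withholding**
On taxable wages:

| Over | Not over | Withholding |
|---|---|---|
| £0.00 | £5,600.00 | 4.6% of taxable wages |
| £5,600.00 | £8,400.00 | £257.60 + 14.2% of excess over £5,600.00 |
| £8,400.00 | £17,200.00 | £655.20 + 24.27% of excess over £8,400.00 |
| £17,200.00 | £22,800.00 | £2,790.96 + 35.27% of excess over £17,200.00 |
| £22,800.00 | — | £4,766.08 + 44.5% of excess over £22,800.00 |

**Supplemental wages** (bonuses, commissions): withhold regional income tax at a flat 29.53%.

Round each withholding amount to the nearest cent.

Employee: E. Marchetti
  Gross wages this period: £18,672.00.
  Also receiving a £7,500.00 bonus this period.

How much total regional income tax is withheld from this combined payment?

£5,524.88

Regional Income Tax: taxable = £18,672.00
  £2,790.96 + 35.27% × (£18,672.00 − £17,200.00) = £2,790.96 + 35.27% × £1,472.00 = £3,310.13
Supplemental (29.53% flat on bonus): 29.53% × £7,500.00 = £2,214.75
Total regional income tax: £3,310.13 + £2,214.75 = £5,524.88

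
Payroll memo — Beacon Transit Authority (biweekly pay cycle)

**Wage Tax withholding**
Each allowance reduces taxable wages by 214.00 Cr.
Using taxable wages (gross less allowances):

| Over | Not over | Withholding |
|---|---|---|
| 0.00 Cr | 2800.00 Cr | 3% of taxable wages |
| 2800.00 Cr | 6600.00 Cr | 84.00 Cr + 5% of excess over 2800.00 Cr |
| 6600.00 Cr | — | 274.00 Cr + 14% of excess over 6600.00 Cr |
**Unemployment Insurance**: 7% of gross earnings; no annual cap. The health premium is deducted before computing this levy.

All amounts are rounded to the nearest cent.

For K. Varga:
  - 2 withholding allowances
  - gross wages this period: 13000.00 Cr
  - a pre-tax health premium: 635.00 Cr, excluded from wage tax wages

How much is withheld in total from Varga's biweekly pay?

Wage Tax: taxable = 13000.00 Cr − 635.00 Cr − 2×214.00 Cr = 11937.00 Cr
  274.00 Cr + 14% × (11937.00 Cr − 6600.00 Cr) = 274.00 Cr + 14% × 5337.00 Cr = 1021.18 Cr
Unemployment Insurance: 7% × 12365.00 Cr = 865.55 Cr
Total: 1021.18 Cr + 865.55 Cr = 1886.73 Cr

1886.73 Cr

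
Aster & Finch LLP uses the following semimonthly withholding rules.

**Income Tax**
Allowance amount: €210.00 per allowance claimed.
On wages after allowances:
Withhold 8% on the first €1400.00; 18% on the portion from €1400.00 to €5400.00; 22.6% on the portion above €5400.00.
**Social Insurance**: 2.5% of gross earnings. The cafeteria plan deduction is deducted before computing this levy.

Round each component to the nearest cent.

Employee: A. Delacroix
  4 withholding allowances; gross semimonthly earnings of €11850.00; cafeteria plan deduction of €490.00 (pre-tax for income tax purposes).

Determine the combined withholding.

€2273.12

Income Tax: taxable = €11850.00 − €490.00 − 4×€210.00 = €10520.00
  €832.00 + 22.6% × (€10520.00 − €5400.00) = €832.00 + 22.6% × €5120.00 = €1989.12
Social Insurance: 2.5% × €11360.00 = €284.00
Total: €1989.12 + €284.00 = €2273.12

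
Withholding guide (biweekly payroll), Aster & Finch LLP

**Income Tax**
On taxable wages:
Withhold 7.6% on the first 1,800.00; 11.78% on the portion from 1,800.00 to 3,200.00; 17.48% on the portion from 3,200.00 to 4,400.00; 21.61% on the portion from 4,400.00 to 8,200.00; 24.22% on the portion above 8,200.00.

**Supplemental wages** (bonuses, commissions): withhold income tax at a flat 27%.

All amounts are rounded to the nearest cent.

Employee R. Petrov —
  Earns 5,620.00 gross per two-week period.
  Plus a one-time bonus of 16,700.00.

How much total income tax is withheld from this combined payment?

5,284.12

Income Tax: taxable = 5,620.00
  511.48 + 21.61% × (5,620.00 − 4,400.00) = 511.48 + 21.61% × 1,220.00 = 775.12
Supplemental (27% flat on bonus): 27% × 16,700.00 = 4,509.00
Total income tax: 775.12 + 4,509.00 = 5,284.12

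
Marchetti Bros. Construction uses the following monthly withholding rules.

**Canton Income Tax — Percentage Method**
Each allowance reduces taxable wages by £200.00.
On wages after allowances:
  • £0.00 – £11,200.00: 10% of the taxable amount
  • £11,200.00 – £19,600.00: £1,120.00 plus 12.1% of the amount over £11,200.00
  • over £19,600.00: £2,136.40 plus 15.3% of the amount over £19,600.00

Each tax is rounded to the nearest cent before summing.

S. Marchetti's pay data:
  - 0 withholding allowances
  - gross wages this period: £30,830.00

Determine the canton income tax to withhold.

£3,854.59

Canton Income Tax: taxable = £30,830.00
  £2,136.40 + 15.3% × (£30,830.00 − £19,600.00) = £2,136.40 + 15.3% × £11,230.00 = £3,854.59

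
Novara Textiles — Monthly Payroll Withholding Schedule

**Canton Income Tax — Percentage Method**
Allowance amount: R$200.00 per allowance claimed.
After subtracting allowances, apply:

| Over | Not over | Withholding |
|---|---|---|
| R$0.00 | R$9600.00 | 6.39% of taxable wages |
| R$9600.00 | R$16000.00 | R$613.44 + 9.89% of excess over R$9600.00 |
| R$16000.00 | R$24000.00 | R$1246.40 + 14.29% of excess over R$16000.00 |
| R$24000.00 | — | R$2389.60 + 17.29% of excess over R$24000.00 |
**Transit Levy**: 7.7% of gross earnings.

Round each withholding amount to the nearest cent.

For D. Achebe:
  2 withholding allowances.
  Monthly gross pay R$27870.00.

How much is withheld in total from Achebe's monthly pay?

R$5135.55

Canton Income Tax: taxable = R$27870.00 − 2×R$200.00 = R$27470.00
  R$2389.60 + 17.29% × (R$27470.00 − R$24000.00) = R$2389.60 + 17.29% × R$3470.00 = R$2989.56
Transit Levy: 7.7% × R$27870.00 = R$2145.99
Total: R$2989.56 + R$2145.99 = R$5135.55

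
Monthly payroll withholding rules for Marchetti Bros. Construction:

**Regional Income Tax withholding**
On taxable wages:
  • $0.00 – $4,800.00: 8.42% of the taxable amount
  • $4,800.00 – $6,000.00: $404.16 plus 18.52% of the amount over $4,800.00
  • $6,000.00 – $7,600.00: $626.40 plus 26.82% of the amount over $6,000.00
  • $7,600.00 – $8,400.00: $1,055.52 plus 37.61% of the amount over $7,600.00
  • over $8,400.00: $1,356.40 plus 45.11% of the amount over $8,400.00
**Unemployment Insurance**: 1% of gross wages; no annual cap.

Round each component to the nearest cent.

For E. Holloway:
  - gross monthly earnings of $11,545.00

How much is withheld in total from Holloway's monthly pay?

$2,890.56

Regional Income Tax: taxable = $11,545.00
  $1,356.40 + 45.11% × ($11,545.00 − $8,400.00) = $1,356.40 + 45.11% × $3,145.00 = $2,775.11
Unemployment Insurance: 1% × $11,545.00 = $115.45
Total: $2,775.11 + $115.45 = $2,890.56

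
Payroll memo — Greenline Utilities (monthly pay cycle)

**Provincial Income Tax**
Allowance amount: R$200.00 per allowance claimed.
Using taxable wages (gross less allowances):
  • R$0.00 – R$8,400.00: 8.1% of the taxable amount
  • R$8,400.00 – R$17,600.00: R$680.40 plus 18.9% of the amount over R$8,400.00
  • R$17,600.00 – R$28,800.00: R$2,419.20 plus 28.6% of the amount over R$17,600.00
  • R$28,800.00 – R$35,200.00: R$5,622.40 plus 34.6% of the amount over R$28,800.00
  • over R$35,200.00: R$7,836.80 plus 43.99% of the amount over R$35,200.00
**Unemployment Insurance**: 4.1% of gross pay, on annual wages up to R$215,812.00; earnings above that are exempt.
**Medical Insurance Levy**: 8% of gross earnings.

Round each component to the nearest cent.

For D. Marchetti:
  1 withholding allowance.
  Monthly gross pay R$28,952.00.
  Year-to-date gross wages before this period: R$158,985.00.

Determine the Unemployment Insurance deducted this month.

Unemployment Insurance: 4.1% × R$28,952.00 = R$1,187.03

R$1,187.03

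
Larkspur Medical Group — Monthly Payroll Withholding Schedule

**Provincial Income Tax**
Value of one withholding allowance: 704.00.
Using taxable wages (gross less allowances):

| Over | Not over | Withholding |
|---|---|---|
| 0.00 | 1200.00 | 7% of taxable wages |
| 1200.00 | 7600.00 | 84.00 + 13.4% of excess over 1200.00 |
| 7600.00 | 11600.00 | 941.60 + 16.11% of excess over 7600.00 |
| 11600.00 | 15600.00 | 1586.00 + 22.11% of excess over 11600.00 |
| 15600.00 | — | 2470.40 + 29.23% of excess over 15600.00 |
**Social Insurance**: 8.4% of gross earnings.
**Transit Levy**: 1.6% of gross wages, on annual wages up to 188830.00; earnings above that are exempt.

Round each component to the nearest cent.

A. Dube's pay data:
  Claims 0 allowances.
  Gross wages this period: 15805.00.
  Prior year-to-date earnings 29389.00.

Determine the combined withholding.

4110.82

Provincial Income Tax: taxable = 15805.00
  2470.40 + 29.23% × (15805.00 − 15600.00) = 2470.40 + 29.23% × 205.00 = 2530.32
Social Insurance: 8.4% × 15805.00 = 1327.62
Transit Levy: 1.6% × 15805.00 = 252.88
Total: 2530.32 + 1327.62 + 252.88 = 4110.82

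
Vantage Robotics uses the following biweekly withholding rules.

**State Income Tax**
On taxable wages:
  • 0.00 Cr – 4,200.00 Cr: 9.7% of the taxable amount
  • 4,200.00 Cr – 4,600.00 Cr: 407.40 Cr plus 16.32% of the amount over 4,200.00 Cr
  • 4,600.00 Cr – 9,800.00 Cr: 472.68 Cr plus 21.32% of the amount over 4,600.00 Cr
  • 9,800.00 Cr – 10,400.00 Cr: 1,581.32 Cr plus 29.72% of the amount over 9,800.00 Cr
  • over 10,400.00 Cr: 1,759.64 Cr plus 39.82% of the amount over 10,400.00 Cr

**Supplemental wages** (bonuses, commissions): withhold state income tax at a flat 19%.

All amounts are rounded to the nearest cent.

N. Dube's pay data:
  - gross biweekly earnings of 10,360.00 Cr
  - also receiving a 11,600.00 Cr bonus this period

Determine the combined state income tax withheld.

State Income Tax: taxable = 10,360.00 Cr
  1,581.32 Cr + 29.72% × (10,360.00 Cr − 9,800.00 Cr) = 1,581.32 Cr + 29.72% × 560.00 Cr = 1,747.75 Cr
Supplemental (19% flat on bonus): 19% × 11,600.00 Cr = 2,204.00 Cr
Total state income tax: 1,747.75 Cr + 2,204.00 Cr = 3,951.75 Cr

3,951.75 Cr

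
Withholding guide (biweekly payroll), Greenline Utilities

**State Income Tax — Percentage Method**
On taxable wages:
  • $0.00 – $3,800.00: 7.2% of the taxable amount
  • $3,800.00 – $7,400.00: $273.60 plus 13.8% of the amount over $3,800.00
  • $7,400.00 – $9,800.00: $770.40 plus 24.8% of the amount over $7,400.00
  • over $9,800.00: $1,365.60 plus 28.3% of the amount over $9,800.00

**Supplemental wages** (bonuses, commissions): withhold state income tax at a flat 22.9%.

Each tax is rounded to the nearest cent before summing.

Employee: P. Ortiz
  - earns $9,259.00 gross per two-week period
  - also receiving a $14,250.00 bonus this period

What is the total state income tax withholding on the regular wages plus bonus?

$4,494.68

State Income Tax: taxable = $9,259.00
  $770.40 + 24.8% × ($9,259.00 − $7,400.00) = $770.40 + 24.8% × $1,859.00 = $1,231.43
Supplemental (22.9% flat on bonus): 22.9% × $14,250.00 = $3,263.25
Total state income tax: $1,231.43 + $3,263.25 = $4,494.68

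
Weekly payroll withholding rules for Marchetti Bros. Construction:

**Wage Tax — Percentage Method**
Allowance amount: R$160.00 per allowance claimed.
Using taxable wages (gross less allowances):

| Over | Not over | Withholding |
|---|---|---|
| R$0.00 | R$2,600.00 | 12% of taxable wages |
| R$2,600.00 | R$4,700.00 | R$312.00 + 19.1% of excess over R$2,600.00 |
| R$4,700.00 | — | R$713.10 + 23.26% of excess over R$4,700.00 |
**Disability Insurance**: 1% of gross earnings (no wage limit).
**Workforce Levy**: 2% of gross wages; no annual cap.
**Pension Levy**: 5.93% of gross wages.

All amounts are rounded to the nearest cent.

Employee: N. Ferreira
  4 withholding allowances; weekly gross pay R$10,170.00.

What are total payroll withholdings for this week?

Wage Tax: taxable = R$10,170.00 − 4×R$160.00 = R$9,530.00
  R$713.10 + 23.26% × (R$9,530.00 − R$4,700.00) = R$713.10 + 23.26% × R$4,830.00 = R$1,836.56
Disability Insurance: 1% × R$10,170.00 = R$101.70
Workforce Levy: 2% × R$10,170.00 = R$203.40
Pension Levy: 5.93% × R$10,170.00 = R$603.08
Total: R$1,836.56 + R$101.70 + R$203.40 + R$603.08 = R$2,744.74

R$2,744.74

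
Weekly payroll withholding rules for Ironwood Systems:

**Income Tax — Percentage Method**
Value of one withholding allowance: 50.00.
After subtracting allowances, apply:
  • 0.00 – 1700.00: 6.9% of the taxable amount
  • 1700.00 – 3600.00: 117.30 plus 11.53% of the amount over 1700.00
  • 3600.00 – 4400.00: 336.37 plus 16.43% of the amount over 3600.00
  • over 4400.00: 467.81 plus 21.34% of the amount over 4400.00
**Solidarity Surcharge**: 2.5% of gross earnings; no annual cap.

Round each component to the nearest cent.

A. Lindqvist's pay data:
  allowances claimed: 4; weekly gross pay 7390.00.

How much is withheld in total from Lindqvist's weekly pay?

Income Tax: taxable = 7390.00 − 4×50.00 = 7190.00
  467.81 + 21.34% × (7190.00 − 4400.00) = 467.81 + 21.34% × 2790.00 = 1063.20
Solidarity Surcharge: 2.5% × 7390.00 = 184.75
Total: 1063.20 + 184.75 = 1247.95

1247.95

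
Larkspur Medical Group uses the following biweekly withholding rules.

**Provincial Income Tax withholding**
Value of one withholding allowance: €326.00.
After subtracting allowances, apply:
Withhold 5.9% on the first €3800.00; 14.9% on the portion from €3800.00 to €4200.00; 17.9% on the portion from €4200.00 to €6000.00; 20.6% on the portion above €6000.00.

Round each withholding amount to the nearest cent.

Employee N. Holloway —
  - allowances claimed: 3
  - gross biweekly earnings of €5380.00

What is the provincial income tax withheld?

Provincial Income Tax: taxable = €5380.00 − 3×€326.00 = €4402.00
  €283.80 + 17.9% × (€4402.00 − €4200.00) = €283.80 + 17.9% × €202.00 = €319.96

€319.96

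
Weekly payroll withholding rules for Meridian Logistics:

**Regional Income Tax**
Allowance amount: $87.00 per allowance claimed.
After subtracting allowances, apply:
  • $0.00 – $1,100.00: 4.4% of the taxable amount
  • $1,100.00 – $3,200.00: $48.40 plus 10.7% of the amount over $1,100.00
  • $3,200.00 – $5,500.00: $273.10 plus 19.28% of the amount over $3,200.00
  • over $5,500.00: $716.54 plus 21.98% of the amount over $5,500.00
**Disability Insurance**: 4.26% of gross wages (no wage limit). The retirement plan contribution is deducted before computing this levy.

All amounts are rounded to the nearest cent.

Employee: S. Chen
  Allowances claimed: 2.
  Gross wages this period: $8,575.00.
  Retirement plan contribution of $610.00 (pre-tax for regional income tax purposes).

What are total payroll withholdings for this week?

Regional Income Tax: taxable = $8,575.00 − $610.00 − 2×$87.00 = $7,791.00
  $716.54 + 21.98% × ($7,791.00 − $5,500.00) = $716.54 + 21.98% × $2,291.00 = $1,220.10
Disability Insurance: 4.26% × $7,965.00 = $339.31
Total: $1,220.10 + $339.31 = $1,559.41

$1,559.41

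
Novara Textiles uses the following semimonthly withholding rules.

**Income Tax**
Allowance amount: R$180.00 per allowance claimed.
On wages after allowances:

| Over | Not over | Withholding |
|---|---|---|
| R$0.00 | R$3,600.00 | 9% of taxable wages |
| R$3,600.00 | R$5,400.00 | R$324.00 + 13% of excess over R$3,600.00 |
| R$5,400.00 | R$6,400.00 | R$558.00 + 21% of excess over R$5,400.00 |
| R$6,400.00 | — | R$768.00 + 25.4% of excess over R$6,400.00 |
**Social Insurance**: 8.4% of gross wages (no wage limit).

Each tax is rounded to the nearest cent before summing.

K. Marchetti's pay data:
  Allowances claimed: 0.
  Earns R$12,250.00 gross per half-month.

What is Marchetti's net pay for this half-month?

Income Tax: taxable = R$12,250.00
  R$768.00 + 25.4% × (R$12,250.00 − R$6,400.00) = R$768.00 + 25.4% × R$5,850.00 = R$2,253.90
Social Insurance: 8.4% × R$12,250.00 = R$1,029.00
Total withheld: R$2,253.90 + R$1,029.00 = R$3,282.90
Net pay: R$12,250.00 − R$3,282.90 = R$8,967.10

R$8,967.10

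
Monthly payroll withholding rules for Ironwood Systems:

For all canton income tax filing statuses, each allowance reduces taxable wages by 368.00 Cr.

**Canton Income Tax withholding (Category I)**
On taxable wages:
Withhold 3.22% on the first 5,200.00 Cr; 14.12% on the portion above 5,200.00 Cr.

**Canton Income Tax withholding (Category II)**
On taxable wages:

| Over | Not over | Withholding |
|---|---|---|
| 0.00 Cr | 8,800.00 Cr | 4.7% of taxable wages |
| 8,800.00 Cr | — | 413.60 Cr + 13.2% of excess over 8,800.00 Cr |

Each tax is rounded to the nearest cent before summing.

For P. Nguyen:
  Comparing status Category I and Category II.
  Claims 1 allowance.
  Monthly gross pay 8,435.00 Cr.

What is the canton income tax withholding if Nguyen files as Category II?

Canton Income Tax (Category II): taxable = 8,435.00 Cr − 1×368.00 Cr = 8,067.00 Cr
  4.7% × 8,067.00 Cr = 379.15 Cr

379.15 Cr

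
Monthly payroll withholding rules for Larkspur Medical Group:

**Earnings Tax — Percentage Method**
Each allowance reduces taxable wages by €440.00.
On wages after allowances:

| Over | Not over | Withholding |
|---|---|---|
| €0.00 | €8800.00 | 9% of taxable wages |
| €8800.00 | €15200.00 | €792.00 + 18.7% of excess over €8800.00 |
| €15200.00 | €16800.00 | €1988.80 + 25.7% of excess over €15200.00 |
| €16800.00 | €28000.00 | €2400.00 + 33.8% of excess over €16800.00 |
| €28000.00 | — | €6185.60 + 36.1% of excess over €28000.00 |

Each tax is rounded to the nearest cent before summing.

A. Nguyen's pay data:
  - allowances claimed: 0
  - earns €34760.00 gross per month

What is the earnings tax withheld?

Earnings Tax: taxable = €34760.00
  €6185.60 + 36.1% × (€34760.00 − €28000.00) = €6185.60 + 36.1% × €6760.00 = €8625.96

€8625.96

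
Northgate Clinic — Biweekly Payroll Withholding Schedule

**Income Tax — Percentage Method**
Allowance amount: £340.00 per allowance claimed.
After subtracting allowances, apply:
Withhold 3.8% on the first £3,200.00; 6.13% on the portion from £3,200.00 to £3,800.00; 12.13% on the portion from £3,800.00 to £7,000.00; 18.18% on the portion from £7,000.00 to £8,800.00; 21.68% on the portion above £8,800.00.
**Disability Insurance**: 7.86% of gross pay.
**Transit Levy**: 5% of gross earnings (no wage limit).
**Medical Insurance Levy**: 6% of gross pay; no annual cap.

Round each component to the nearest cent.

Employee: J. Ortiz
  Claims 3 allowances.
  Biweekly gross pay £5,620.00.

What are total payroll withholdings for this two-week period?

Income Tax: taxable = £5,620.00 − 3×£340.00 = £4,600.00
  £158.38 + 12.13% × (£4,600.00 − £3,800.00) = £158.38 + 12.13% × £800.00 = £255.42
Disability Insurance: 7.86% × £5,620.00 = £441.73
Transit Levy: 5% × £5,620.00 = £281.00
Medical Insurance Levy: 6% × £5,620.00 = £337.20
Total: £255.42 + £441.73 + £281.00 + £337.20 = £1,315.35

£1,315.35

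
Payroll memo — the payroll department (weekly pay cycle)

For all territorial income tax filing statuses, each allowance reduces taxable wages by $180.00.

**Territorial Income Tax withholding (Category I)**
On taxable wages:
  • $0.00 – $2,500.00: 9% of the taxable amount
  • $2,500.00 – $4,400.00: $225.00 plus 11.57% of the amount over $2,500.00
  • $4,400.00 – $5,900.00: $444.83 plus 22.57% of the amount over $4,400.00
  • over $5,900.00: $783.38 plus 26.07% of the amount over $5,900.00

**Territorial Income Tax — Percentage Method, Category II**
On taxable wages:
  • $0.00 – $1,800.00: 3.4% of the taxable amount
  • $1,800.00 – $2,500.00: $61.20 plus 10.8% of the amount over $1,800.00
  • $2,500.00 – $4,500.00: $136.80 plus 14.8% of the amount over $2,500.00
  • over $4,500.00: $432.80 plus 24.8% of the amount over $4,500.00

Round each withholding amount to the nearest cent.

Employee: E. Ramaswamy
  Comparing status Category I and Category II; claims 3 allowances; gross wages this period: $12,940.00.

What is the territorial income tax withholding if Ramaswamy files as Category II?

$2,392.00

Territorial Income Tax (Category II): taxable = $12,940.00 − 3×$180.00 = $12,400.00
  $432.80 + 24.8% × ($12,400.00 − $4,500.00) = $432.80 + 24.8% × $7,900.00 = $2,392.00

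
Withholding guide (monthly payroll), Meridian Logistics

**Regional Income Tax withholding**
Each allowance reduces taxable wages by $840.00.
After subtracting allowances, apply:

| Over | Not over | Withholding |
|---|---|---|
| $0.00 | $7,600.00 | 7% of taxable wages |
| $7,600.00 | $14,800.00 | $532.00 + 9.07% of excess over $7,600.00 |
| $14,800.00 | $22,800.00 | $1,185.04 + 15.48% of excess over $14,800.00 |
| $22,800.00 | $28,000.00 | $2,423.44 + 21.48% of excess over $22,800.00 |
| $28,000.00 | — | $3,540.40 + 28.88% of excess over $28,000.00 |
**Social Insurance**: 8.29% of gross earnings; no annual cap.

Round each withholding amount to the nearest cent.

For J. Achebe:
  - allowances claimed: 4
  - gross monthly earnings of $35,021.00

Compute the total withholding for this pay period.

Regional Income Tax: taxable = $35,021.00 − 4×$840.00 = $31,661.00
  $3,540.40 + 28.88% × ($31,661.00 − $28,000.00) = $3,540.40 + 28.88% × $3,661.00 = $4,597.70
Social Insurance: 8.29% × $35,021.00 = $2,903.24
Total: $4,597.70 + $2,903.24 = $7,500.94

$7,500.94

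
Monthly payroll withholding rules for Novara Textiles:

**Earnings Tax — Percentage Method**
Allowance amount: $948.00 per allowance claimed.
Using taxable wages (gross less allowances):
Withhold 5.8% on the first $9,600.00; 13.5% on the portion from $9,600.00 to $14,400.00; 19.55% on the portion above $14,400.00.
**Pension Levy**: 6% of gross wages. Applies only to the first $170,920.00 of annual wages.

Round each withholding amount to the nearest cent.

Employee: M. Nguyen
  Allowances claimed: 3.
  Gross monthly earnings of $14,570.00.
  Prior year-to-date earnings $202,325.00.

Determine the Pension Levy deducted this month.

$0.00

Pension Levy: YTD $202,325.00 ≥ cap $170,920.00 → $0.00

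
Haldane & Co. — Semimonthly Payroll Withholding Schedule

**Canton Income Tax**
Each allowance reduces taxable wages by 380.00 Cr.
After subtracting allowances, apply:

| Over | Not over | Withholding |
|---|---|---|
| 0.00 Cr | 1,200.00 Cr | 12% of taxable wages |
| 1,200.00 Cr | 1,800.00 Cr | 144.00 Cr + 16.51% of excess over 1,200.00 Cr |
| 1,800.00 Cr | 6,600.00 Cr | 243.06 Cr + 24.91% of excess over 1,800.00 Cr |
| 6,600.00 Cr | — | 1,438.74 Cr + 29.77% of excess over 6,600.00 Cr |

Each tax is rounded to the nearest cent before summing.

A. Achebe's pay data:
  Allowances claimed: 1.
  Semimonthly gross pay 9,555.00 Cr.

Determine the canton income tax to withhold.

2,205.32 Cr

Canton Income Tax: taxable = 9,555.00 Cr − 1×380.00 Cr = 9,175.00 Cr
  1,438.74 Cr + 29.77% × (9,175.00 Cr − 6,600.00 Cr) = 1,438.74 Cr + 29.77% × 2,575.00 Cr = 2,205.32 Cr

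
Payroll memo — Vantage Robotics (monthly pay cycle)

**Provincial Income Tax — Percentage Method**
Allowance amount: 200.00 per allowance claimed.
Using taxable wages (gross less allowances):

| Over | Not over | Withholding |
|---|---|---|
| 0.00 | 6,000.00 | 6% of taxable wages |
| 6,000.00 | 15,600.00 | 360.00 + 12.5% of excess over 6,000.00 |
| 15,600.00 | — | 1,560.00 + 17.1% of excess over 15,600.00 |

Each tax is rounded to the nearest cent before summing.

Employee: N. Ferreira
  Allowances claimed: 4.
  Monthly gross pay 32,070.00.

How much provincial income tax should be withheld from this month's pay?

4,239.57

Provincial Income Tax: taxable = 32,070.00 − 4×200.00 = 31,270.00
  1,560.00 + 17.1% × (31,270.00 − 15,600.00) = 1,560.00 + 17.1% × 15,670.00 = 4,239.57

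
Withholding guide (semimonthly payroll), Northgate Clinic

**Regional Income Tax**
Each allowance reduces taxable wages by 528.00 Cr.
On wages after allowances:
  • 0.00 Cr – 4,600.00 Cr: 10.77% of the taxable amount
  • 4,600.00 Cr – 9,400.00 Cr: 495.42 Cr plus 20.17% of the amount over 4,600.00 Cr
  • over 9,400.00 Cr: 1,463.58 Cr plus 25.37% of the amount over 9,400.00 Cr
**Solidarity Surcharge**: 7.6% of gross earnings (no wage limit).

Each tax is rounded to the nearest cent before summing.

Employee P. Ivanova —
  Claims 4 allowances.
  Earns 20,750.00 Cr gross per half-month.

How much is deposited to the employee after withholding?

15,365.74 Cr

Regional Income Tax: taxable = 20,750.00 Cr − 4×528.00 Cr = 18,638.00 Cr
  1,463.58 Cr + 25.37% × (18,638.00 Cr − 9,400.00 Cr) = 1,463.58 Cr + 25.37% × 9,238.00 Cr = 3,807.26 Cr
Solidarity Surcharge: 7.6% × 20,750.00 Cr = 1,577.00 Cr
Total withheld: 3,807.26 Cr + 1,577.00 Cr = 5,384.26 Cr
Net pay: 20,750.00 Cr − 5,384.26 Cr = 15,365.74 Cr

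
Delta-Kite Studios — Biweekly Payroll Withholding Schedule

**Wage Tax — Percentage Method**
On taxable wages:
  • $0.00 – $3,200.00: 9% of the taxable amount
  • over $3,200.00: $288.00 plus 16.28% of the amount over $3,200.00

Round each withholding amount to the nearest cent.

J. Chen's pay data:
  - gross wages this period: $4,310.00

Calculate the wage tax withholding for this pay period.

$468.71

Wage Tax: taxable = $4,310.00
  $288.00 + 16.28% × ($4,310.00 − $3,200.00) = $288.00 + 16.28% × $1,110.00 = $468.71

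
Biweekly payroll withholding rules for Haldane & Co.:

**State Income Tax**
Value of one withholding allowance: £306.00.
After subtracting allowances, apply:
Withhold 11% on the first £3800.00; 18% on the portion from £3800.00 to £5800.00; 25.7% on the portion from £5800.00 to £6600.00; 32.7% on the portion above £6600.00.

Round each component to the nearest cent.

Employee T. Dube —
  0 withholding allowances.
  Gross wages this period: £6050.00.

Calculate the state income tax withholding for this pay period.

£842.25

State Income Tax: taxable = £6050.00
  £778.00 + 25.7% × (£6050.00 − £5800.00) = £778.00 + 25.7% × £250.00 = £842.25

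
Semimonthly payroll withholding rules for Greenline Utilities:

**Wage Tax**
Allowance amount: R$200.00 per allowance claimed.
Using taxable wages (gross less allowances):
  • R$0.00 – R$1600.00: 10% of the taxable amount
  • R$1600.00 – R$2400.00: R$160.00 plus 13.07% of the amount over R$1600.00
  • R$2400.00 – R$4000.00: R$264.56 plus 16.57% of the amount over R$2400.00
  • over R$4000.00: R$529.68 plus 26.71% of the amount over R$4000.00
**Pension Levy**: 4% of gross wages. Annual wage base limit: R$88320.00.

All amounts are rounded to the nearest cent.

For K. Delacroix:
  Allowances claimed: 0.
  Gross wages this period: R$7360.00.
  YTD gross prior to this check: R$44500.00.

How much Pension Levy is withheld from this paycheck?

R$294.40

Pension Levy: 4% × R$7360.00 = R$294.40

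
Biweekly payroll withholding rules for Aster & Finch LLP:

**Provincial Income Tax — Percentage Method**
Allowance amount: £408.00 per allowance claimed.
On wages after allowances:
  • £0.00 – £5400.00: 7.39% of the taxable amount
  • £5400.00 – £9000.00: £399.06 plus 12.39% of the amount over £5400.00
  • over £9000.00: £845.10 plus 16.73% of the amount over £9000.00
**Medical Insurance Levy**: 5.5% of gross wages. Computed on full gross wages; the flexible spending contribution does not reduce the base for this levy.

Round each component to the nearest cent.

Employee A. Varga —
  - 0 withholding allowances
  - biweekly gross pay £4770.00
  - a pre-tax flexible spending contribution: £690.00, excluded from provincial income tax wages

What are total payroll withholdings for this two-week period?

Provincial Income Tax: taxable = £4770.00 − £690.00 = £4080.00
  7.39% × £4080.00 = £301.51
Medical Insurance Levy: 5.5% × £4770.00 = £262.35
Total: £301.51 + £262.35 = £563.86

£563.86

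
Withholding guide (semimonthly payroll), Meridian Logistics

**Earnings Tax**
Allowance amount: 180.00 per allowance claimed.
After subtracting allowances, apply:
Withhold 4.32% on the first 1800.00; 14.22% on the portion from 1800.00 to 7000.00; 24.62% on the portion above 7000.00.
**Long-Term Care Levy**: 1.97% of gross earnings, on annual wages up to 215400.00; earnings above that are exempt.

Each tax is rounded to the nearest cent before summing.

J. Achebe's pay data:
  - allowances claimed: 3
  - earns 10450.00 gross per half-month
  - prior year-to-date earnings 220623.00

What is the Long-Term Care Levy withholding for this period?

Long-Term Care Levy: YTD 220623.00 ≥ cap 215400.00 → 0.00

0.00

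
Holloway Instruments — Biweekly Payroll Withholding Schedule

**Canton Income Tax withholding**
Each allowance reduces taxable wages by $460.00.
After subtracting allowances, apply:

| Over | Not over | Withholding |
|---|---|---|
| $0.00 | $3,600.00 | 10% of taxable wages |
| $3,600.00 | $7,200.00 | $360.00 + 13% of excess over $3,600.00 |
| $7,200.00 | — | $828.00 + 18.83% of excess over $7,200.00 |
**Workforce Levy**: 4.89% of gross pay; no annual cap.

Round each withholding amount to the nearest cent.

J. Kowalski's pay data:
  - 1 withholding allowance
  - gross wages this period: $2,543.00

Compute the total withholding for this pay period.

$332.65

Canton Income Tax: taxable = $2,543.00 − 1×$460.00 = $2,083.00
  10% × $2,083.00 = $208.30
Workforce Levy: 4.89% × $2,543.00 = $124.35
Total: $208.30 + $124.35 = $332.65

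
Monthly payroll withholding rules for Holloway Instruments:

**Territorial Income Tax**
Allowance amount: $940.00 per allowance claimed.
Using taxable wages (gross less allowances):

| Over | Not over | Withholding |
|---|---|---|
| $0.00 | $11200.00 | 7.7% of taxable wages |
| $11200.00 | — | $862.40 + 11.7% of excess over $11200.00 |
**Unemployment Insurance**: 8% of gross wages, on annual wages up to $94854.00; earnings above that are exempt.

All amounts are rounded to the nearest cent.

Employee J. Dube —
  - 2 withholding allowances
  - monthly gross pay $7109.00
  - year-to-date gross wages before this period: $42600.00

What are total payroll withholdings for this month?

Territorial Income Tax: taxable = $7109.00 − 2×$940.00 = $5229.00
  7.7% × $5229.00 = $402.63
Unemployment Insurance: 8% × $7109.00 = $568.72
Total: $402.63 + $568.72 = $971.35

$971.35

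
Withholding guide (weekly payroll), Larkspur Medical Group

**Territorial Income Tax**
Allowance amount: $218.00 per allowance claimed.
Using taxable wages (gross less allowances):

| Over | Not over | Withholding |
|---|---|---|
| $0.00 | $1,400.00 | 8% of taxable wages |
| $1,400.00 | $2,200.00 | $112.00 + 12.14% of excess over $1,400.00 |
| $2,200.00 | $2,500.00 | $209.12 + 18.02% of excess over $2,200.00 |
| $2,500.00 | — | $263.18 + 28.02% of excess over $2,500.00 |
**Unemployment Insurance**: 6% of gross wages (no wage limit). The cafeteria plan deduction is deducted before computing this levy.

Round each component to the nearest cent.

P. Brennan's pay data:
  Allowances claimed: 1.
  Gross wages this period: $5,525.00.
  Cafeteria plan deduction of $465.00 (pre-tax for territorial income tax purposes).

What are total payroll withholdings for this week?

Territorial Income Tax: taxable = $5,525.00 − $465.00 − 1×$218.00 = $4,842.00
  $263.18 + 28.02% × ($4,842.00 − $2,500.00) = $263.18 + 28.02% × $2,342.00 = $919.41
Unemployment Insurance: 6% × $5,060.00 = $303.60
Total: $919.41 + $303.60 = $1,223.01

$1,223.01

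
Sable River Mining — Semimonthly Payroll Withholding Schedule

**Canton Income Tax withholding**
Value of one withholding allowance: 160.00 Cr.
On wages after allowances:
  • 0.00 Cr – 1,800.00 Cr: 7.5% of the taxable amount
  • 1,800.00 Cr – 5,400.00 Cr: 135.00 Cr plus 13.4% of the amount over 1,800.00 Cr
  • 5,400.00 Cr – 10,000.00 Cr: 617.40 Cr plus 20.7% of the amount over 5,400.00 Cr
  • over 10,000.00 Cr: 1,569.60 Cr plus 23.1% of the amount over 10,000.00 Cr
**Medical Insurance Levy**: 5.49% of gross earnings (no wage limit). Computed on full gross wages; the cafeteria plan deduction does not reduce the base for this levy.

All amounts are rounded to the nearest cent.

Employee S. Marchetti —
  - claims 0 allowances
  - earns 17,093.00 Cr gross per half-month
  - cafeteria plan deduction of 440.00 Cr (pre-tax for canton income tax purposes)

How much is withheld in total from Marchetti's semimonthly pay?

Canton Income Tax: taxable = 17,093.00 Cr − 440.00 Cr = 16,653.00 Cr
  1,569.60 Cr + 23.1% × (16,653.00 Cr − 10,000.00 Cr) = 1,569.60 Cr + 23.1% × 6,653.00 Cr = 3,106.44 Cr
Medical Insurance Levy: 5.49% × 17,093.00 Cr = 938.41 Cr
Total: 3,106.44 Cr + 938.41 Cr = 4,044.85 Cr

4,044.85 Cr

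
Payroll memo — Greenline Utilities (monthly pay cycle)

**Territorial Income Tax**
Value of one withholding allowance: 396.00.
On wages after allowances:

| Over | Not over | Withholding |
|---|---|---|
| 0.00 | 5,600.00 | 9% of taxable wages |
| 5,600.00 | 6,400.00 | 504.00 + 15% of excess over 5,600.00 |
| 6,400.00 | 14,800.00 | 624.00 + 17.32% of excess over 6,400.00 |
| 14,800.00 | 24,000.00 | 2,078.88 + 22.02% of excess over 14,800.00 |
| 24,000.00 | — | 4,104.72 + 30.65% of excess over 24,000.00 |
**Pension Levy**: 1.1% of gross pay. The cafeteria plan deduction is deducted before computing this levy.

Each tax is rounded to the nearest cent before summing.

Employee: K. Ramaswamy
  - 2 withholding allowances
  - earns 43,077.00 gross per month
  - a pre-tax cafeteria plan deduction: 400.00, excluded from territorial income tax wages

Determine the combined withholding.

10,055.92

Territorial Income Tax: taxable = 43,077.00 − 400.00 − 2×396.00 = 41,885.00
  4,104.72 + 30.65% × (41,885.00 − 24,000.00) = 4,104.72 + 30.65% × 17,885.00 = 9,586.47
Pension Levy: 1.1% × 42,677.00 = 469.45
Total: 9,586.47 + 469.45 = 10,055.92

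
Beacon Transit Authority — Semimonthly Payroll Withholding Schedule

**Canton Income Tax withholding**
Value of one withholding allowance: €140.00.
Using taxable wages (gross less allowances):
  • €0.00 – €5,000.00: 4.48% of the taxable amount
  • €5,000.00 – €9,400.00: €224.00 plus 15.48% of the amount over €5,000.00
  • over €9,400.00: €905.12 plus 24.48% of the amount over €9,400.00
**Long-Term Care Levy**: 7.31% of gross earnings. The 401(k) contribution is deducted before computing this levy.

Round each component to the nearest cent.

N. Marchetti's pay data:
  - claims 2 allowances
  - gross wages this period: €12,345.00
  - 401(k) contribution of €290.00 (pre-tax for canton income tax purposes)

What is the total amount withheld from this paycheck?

€2,367.74

Canton Income Tax: taxable = €12,345.00 − €290.00 − 2×€140.00 = €11,775.00
  €905.12 + 24.48% × (€11,775.00 − €9,400.00) = €905.12 + 24.48% × €2,375.00 = €1,486.52
Long-Term Care Levy: 7.31% × €12,055.00 = €881.22
Total: €1,486.52 + €881.22 = €2,367.74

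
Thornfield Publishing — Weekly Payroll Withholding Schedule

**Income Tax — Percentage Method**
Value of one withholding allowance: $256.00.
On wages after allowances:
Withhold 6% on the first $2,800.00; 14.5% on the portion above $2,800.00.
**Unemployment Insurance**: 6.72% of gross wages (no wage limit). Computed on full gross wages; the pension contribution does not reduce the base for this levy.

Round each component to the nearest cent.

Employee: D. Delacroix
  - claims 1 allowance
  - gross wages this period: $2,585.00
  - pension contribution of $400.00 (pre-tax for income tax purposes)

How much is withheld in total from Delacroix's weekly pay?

Income Tax: taxable = $2,585.00 − $400.00 − 1×$256.00 = $1,929.00
  6% × $1,929.00 = $115.74
Unemployment Insurance: 6.72% × $2,585.00 = $173.71
Total: $115.74 + $173.71 = $289.45

$289.45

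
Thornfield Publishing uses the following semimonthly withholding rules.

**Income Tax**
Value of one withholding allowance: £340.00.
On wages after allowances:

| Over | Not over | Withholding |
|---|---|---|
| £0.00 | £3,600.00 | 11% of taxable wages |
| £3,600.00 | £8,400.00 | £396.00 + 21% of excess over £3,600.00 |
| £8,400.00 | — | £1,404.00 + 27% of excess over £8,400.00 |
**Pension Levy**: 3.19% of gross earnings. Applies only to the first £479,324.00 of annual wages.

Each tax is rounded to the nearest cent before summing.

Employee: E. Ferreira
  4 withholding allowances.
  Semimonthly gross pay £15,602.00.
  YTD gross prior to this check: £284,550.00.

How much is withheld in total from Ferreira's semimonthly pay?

Income Tax: taxable = £15,602.00 − 4×£340.00 = £14,242.00
  £1,404.00 + 27% × (£14,242.00 − £8,400.00) = £1,404.00 + 27% × £5,842.00 = £2,981.34
Pension Levy: 3.19% × £15,602.00 = £497.70
Total: £2,981.34 + £497.70 = £3,479.04

£3,479.04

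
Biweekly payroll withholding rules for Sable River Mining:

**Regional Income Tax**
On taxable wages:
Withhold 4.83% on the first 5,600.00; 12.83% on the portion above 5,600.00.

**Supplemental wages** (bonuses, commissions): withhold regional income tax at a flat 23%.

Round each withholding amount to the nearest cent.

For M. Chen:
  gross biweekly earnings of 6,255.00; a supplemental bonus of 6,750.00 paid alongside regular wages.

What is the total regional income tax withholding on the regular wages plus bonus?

Regional Income Tax: taxable = 6,255.00
  270.48 + 12.83% × (6,255.00 − 5,600.00) = 270.48 + 12.83% × 655.00 = 354.52
Supplemental (23% flat on bonus): 23% × 6,750.00 = 1,552.50
Total regional income tax: 354.52 + 1,552.50 = 1,907.02

1,907.02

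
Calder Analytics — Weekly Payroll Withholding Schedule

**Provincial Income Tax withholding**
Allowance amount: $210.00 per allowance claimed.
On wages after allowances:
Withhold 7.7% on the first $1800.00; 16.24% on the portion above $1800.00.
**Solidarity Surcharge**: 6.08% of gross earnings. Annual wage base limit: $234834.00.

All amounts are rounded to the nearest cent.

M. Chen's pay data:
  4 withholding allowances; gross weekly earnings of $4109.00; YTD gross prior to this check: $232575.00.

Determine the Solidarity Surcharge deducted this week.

Solidarity Surcharge: cap $234834.00 − YTD $232575.00 = $2259.00 subject; 6.08% × $2259.00 = $137.35

$137.35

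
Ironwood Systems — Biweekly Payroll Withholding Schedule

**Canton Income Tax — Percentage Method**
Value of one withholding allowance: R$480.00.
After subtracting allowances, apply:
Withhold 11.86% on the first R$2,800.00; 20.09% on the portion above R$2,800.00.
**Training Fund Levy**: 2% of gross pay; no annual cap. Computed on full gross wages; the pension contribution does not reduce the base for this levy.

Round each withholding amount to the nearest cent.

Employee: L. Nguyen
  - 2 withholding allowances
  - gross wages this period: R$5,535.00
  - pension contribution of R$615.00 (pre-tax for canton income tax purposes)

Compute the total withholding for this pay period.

Canton Income Tax: taxable = R$5,535.00 − R$615.00 − 2×R$480.00 = R$3,960.00
  R$332.08 + 20.09% × (R$3,960.00 − R$2,800.00) = R$332.08 + 20.09% × R$1,160.00 = R$565.12
Training Fund Levy: 2% × R$5,535.00 = R$110.70
Total: R$565.12 + R$110.70 = R$675.82

R$675.82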